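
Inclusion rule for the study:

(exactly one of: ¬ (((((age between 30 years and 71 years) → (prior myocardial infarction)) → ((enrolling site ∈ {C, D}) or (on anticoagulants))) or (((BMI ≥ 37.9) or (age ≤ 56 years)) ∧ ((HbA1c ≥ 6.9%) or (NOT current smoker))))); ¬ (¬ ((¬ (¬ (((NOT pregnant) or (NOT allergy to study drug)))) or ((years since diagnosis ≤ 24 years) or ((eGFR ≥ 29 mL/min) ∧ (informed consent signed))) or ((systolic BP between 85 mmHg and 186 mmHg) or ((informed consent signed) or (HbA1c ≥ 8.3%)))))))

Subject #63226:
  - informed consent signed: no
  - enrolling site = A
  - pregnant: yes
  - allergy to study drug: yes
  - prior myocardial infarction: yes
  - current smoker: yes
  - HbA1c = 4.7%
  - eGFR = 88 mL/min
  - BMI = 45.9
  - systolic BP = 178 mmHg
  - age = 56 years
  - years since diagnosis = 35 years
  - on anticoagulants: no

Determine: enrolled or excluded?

Excluded

Atomic conditions:
  age between 30 years and 71 years: 56 in [30, 71] is true
  prior myocardial infarction: yes → true
  enrolling site ∈ {C, D}: A is not in the set → false
  on anticoagulants: no → false
  BMI ≥ 37.9: 45.9 ≥ 37.9 is true
  age ≤ 56 years: 56 ≤ 56 is true
  HbA1c ≥ 6.9%: 4.7 ≥ 6.9 is false
  NOT current smoker: yes → false
  NOT pregnant: yes → false
  NOT allergy to study drug: yes → false
  years since diagnosis ≤ 24 years: 35 ≤ 24 is false
  eGFR ≥ 29 mL/min: 88 ≥ 29 is true
  informed consent signed: no → false
  systolic BP between 85 mmHg and 186 mmHg: 178 in [85, 186] is true
  HbA1c ≥ 8.3%: 4.7 ≥ 8.3 is false
Combine:
[1.1.1.1] true → true = true
[1.1.1.2] false OR false = false
[1.1.1] true → false = false
[1.1.2.1] true OR true = true
[1.1.2.2] false OR false = false
[1.1.2] true AND false = false
[1.1] false OR false = false
[1] NOT false = true
[2.1.1.1.1.1] false OR false = false
[2.1.1.1.1] NOT false = true
[2.1.1.1] NOT true = false
[2.1.1.2.2] true AND false = false
[2.1.1.2] false OR false = false
[2.1.1.3.2] false OR false = false
[2.1.1.3] true OR false = true
[2.1.1] false OR false OR true = true
[2.1] NOT true = false
[2] NOT false = true
[root] exactly-one(true, true) = false
Overall: false → excluded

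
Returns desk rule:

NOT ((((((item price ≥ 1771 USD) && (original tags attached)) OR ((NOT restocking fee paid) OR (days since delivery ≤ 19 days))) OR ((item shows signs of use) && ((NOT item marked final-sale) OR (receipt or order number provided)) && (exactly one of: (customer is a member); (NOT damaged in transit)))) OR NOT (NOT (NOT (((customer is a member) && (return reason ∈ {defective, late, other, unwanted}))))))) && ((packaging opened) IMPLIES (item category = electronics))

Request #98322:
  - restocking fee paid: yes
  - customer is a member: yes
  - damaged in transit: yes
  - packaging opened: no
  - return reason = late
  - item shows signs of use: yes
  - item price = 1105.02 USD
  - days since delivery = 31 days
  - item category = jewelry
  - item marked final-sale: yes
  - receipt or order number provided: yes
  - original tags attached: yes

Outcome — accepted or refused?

Refused

Atomic conditions:
  item price ≥ 1771 USD: 1105.02 ≥ 1771 is false
  original tags attached: yes → true
  NOT restocking fee paid: yes → false
  days since delivery ≤ 19 days: 31 ≤ 19 is false
  item shows signs of use: yes → true
  NOT item marked final-sale: yes → false
  receipt or order number provided: yes → true
  customer is a member: yes → true
  NOT damaged in transit: yes → false
  return reason ∈ {defective, late, other, unwanted}: late is in the set → true
  packaging opened: no → false
  item category = electronics: jewelry == electronics is false
Combine:
[1.1.1.1.1] false AND true = false
[1.1.1.1.2] false OR false = false
[1.1.1.1] false OR false = false
[1.1.1.2.2] false OR true = true
[1.1.1.2.3] exactly-one(true, false) = true
[1.1.1.2] true AND true AND true = true
[1.1.1] false OR true = true
[1.1.2.1.1.1] true AND true = true
[1.1.2.1.1] NOT true = false
[1.1.2.1] NOT false = true
[1.1.2] NOT true = false
[1.1] true OR false = true
[1] NOT true = false
[2] false → false (antecedent false ⇒ implication holds) = true
[root] false AND true = false
Overall: false → refused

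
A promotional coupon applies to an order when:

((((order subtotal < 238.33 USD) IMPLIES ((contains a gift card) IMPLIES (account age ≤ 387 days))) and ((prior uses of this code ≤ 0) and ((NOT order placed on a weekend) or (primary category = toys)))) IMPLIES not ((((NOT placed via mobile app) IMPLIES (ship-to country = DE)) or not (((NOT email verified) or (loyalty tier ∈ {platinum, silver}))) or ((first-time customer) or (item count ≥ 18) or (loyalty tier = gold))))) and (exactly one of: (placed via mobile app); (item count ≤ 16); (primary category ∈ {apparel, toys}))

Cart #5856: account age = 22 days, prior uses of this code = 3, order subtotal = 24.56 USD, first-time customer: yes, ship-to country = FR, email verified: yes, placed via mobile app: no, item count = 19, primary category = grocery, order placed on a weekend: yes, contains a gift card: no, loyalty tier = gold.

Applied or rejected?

Rejected

Atomic conditions:
  order subtotal < 238.33 USD: 24.56 < 238.33 is true
  contains a gift card: no → false
  account age ≤ 387 days: 22 ≤ 387 is true
  prior uses of this code ≤ 0: 3 ≤ 0 is false
  NOT order placed on a weekend: yes → false
  primary category = toys: grocery == toys is false
  NOT placed via mobile app: no → true
  ship-to country = DE: FR == DE is false
  NOT email verified: yes → false
  loyalty tier ∈ {platinum, silver}: gold is not in the set → false
  first-time customer: yes → true
  item count ≥ 18: 19 ≥ 18 is true
  loyalty tier = gold: gold == gold is true
  placed via mobile app: no → false
  item count ≤ 16: 19 ≤ 16 is false
  primary category ∈ {apparel, toys}: grocery is not in the set → false
Combine:
[1.1.1.2] false → true (antecedent false ⇒ implication holds) = true
[1.1.1] true → true = true
[1.1.2.2] false OR false = false
[1.1.2] false AND false = false
[1.1] true AND false = false
[1.2.1.1] true → false = false
[1.2.1.2.1] false OR false = false
[1.2.1.2] NOT false = true
[1.2.1.3] true OR true OR true = true
[1.2.1] false OR true OR true = true
[1.2] NOT true = false
[1] false → false (antecedent false ⇒ implication holds) = true
[2] exactly-one(false, false, false) = false
[root] true AND false = false
Overall: false → rejected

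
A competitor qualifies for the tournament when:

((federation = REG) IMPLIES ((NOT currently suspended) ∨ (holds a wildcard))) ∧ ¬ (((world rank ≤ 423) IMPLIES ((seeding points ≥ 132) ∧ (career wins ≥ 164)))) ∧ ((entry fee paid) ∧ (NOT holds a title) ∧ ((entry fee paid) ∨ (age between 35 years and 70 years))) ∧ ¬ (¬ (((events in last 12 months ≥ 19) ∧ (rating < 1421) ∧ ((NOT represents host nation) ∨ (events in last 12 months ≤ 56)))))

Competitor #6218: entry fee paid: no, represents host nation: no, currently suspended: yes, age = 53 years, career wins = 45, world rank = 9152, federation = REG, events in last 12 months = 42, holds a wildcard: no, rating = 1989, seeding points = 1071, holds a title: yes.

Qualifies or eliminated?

Atomic conditions:
  federation = REG: REG == REG is true
  NOT currently suspended: yes → false
  holds a wildcard: no → false
  world rank ≤ 423: 9152 ≤ 423 is false
  seeding points ≥ 132: 1071 ≥ 132 is true
  career wins ≥ 164: 45 ≥ 164 is false
  entry fee paid: no → false
  NOT holds a title: yes → false
  age between 35 years and 70 years: 53 in [35, 70] is true
  events in last 12 months ≥ 19: 42 ≥ 19 is true
  rating < 1421: 1989 < 1421 is false
  NOT represents host nation: no → true
  events in last 12 months ≤ 56: 42 ≤ 56 is true
Combine:
[1.2] false OR false = false
[1] true → false = false
[2.1.2] true AND false = false
[2.1] false → false (antecedent false ⇒ implication holds) = true
[2] NOT true = false
[3.3] false OR true = true
[3] false AND false AND true = false
[4.1.1.3] true OR true = true
[4.1.1] true AND false AND true = false
[4.1] NOT false = true
[4] NOT true = false
[root] false AND false AND false AND false = false
Overall: false → eliminated

Eliminated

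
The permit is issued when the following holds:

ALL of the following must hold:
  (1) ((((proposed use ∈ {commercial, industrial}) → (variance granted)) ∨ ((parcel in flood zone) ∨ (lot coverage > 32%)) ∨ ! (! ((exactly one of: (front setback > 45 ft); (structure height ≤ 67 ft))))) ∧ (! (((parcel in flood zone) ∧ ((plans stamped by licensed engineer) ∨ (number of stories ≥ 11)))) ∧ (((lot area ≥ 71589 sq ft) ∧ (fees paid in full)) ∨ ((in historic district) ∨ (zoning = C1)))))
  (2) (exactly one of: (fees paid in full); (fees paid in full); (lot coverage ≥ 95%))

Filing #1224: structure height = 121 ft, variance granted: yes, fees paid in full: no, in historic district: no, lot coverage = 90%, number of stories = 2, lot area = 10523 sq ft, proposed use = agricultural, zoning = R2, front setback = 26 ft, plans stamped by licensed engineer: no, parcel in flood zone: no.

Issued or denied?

Denied

Atomic conditions:
  proposed use ∈ {commercial, industrial}: agricultural is not in the set → false
  variance granted: yes → true
  parcel in flood zone: no → false
  lot coverage > 32%: 90 > 32 is true
  front setback > 45 ft: 26 > 45 is false
  structure height ≤ 67 ft: 121 ≤ 67 is false
  plans stamped by licensed engineer: no → false
  number of stories ≥ 11: 2 ≥ 11 is false
  lot area ≥ 71589 sq ft: 10523 ≥ 71589 is false
  fees paid in full: no → false
  in historic district: no → false
  zoning = C1: R2 == C1 is false
  lot coverage ≥ 95%: 90 ≥ 95 is false
Combine:
[1.1.1] false → true (antecedent false ⇒ implication holds) = true
[1.1.2] false OR true = true
[1.1.3.1.1] exactly-one(false, false) = false
[1.1.3.1] NOT false = true
[1.1.3] NOT true = false
[1.1] true OR true OR false = true
[1.2.1.1.2] false OR false = false
[1.2.1.1] false AND false = false
[1.2.1] NOT false = true
[1.2.2.1] false AND false = false
[1.2.2.2] false OR false = false
[1.2.2] false OR false = false
[1.2] true AND false = false
[1] true AND false = false
[2] exactly-one(false, false, false) = false
[root] false AND false = false
Overall: false → denied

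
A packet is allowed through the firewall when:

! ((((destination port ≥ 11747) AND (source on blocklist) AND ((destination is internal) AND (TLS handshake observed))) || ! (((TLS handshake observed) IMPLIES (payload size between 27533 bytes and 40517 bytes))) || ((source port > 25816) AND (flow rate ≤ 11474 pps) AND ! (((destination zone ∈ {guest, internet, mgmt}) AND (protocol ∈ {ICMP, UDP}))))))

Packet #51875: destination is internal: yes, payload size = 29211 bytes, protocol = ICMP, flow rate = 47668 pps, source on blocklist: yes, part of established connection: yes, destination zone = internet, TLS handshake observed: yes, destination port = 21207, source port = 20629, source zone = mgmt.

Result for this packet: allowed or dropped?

Atomic conditions:
  destination port ≥ 11747: 21207 ≥ 11747 is true
  source on blocklist: yes → true
  destination is internal: yes → true
  TLS handshake observed: yes → true
  payload size between 27533 bytes and 40517 bytes: 29211 in [27533, 40517] is true
  source port > 25816: 20629 > 25816 is false
  flow rate ≤ 11474 pps: 47668 ≤ 11474 is false
  destination zone ∈ {guest, internet, mgmt}: internet is in the set → true
  protocol ∈ {ICMP, UDP}: ICMP is in the set → true
Combine:
[1.1.3] true AND true = true
[1.1] true AND true AND true = true
[1.2.1] true → true = true
[1.2] NOT true = false
[1.3.3.1] true AND true = true
[1.3.3] NOT true = false
[1.3] false AND false AND false = false
[1] true OR false OR false = true
[root] NOT true = false
Overall: false → dropped

Dropped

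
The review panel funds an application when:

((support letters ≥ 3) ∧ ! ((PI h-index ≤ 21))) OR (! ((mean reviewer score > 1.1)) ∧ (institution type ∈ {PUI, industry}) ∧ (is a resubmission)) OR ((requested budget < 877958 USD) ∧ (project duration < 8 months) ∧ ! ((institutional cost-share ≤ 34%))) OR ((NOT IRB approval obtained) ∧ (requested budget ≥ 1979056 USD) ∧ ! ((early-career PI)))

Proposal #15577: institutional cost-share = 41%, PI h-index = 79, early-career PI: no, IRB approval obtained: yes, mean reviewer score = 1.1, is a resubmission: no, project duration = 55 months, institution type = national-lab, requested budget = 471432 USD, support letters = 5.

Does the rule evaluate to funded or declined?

Atomic conditions:
  support letters ≥ 3: 5 ≥ 3 is true
  PI h-index ≤ 21: 79 ≤ 21 is false
  mean reviewer score > 1.1: 1.1 > 1.1 is false
  institution type ∈ {PUI, industry}: national-lab is not in the set → false
  is a resubmission: no → false
  requested budget < 877958 USD: 471432 < 877958 is true
  project duration < 8 months: 55 < 8 is false
  institutional cost-share ≤ 34%: 41 ≤ 34 is false
  NOT IRB approval obtained: yes → false
  requested budget ≥ 1979056 USD: 471432 ≥ 1979056 is false
  early-career PI: no → false
Combine:
[1.2] NOT false = true
[1] true AND true = true
[2.1] NOT false = true
[2] true AND false AND false = false
[3.3] NOT false = true
[3] true AND false AND true = false
[4.3] NOT false = true
[4] false AND false AND true = false
[root] true OR false OR false OR false = true
Overall: true → funded

Funded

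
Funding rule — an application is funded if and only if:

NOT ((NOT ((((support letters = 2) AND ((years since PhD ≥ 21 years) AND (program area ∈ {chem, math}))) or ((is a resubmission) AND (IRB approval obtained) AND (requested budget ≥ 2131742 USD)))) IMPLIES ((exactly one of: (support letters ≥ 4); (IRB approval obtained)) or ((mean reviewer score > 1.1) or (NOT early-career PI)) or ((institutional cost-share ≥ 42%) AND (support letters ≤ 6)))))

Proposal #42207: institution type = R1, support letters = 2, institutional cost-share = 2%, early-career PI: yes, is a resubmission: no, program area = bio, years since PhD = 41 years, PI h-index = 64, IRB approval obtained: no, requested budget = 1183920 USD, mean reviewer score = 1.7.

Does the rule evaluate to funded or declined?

Declined

Atomic conditions:
  support letters = 2: 2 == 2 is true
  years since PhD ≥ 21 years: 41 ≥ 21 is true
  program area ∈ {chem, math}: bio is not in the set → false
  is a resubmission: no → false
  IRB approval obtained: no → false
  requested budget ≥ 2131742 USD: 1183920 ≥ 2131742 is false
  support letters ≥ 4: 2 ≥ 4 is false
  mean reviewer score > 1.1: 1.7 > 1.1 is true
  NOT early-career PI: yes → false
  institutional cost-share ≥ 42%: 2 ≥ 42 is false
  support letters ≤ 6: 2 ≤ 6 is true
Combine:
[1.1.1.1.2] true AND false = false
[1.1.1.1] true AND false = false
[1.1.1.2] false AND false AND false = false
[1.1.1] false OR false = false
[1.1] NOT false = true
[1.2.1] exactly-one(false, false) = false
[1.2.2] true OR false = true
[1.2.3] false AND true = false
[1.2] false OR true OR false = true
[1] true → true = true
[root] NOT true = false
Overall: false → declined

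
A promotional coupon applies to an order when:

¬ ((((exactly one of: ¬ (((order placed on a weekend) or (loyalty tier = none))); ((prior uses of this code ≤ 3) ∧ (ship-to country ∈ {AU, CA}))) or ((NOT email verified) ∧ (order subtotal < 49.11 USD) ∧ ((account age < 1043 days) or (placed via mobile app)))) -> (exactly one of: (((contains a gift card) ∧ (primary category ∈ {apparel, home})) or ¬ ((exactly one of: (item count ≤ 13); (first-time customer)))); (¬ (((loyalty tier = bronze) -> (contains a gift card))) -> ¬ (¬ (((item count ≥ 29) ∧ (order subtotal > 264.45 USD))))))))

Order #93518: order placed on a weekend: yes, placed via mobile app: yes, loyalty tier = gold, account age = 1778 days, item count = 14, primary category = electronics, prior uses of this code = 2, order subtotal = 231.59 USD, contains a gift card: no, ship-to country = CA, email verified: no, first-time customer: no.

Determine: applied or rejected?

Applied

Atomic conditions:
  order placed on a weekend: yes → true
  loyalty tier = none: gold == none is false
  prior uses of this code ≤ 3: 2 ≤ 3 is true
  ship-to country ∈ {AU, CA}: CA is in the set → true
  NOT email verified: no → true
  order subtotal < 49.11 USD: 231.59 < 49.11 is false
  account age < 1043 days: 1778 < 1043 is false
  placed via mobile app: yes → true
  contains a gift card: no → false
  primary category ∈ {apparel, home}: electronics is not in the set → false
  item count ≤ 13: 14 ≤ 13 is false
  first-time customer: no → false
  loyalty tier = bronze: gold == bronze is false
  item count ≥ 29: 14 ≥ 29 is false
  order subtotal > 264.45 USD: 231.59 > 264.45 is false
Combine:
[1.1.1.1.1] true OR false = true
[1.1.1.1] NOT true = false
[1.1.1.2] true AND true = true
[1.1.1] exactly-one(false, true) = true
[1.1.2.3] false OR true = true
[1.1.2] true AND false AND true = false
[1.1] true OR false = true
[1.2.1.1] false AND false = false
[1.2.1.2.1] exactly-one(false, false) = false
[1.2.1.2] NOT false = true
[1.2.1] false OR true = true
[1.2.2.1.1] false → false (antecedent false ⇒ implication holds) = true
[1.2.2.1] NOT true = false
[1.2.2.2.1.1] false AND false = false
[1.2.2.2.1] NOT false = true
[1.2.2.2] NOT true = false
[1.2.2] false → false (antecedent false ⇒ implication holds) = true
[1.2] exactly-one(true, true) = false
[1] true → false = false
[root] NOT false = true
Overall: true → applied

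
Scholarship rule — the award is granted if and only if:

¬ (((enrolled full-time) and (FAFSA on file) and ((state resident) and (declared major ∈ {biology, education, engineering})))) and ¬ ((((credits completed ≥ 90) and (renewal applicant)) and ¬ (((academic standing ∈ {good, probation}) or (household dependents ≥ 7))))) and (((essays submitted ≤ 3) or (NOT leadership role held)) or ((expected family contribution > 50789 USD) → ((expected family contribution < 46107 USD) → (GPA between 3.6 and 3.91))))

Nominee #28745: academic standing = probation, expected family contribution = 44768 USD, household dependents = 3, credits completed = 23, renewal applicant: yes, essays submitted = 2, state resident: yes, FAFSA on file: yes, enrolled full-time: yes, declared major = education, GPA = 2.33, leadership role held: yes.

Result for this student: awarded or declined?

Atomic conditions:
  enrolled full-time: yes → true
  FAFSA on file: yes → true
  state resident: yes → true
  declared major ∈ {biology, education, engineering}: education is in the set → true
  credits completed ≥ 90: 23 ≥ 90 is false
  renewal applicant: yes → true
  academic standing ∈ {good, probation}: probation is in the set → true
  household dependents ≥ 7: 3 ≥ 7 is false
  essays submitted ≤ 3: 2 ≤ 3 is true
  NOT leadership role held: yes → false
  expected family contribution > 50789 USD: 44768 > 50789 is false
  expected family contribution < 46107 USD: 44768 < 46107 is true
  GPA between 3.6 and 3.91: 2.33 in [3.6, 3.91] is false
Combine:
[1.1.3] true AND true = true
[1.1] true AND true AND true = true
[1] NOT true = false
[2.1.1] false AND true = false
[2.1.2.1] true OR false = true
[2.1.2] NOT true = false
[2.1] false AND false = false
[2] NOT false = true
[3.1] true OR false = true
[3.2.2] true → false = false
[3.2] false → false (antecedent false ⇒ implication holds) = true
[3] true OR true = true
[root] false AND true AND true = false
Overall: false → declined

Declined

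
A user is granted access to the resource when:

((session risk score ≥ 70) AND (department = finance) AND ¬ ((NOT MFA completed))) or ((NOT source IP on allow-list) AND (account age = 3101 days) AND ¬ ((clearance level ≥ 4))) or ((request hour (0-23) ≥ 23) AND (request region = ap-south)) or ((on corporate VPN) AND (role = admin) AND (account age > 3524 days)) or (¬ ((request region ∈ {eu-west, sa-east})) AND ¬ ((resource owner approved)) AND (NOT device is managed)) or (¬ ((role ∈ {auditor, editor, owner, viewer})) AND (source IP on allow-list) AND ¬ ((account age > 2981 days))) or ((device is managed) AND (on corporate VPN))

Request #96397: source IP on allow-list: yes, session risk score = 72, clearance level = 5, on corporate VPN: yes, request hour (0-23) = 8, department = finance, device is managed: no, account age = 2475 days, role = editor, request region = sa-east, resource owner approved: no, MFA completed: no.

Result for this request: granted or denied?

Denied

Atomic conditions:
  session risk score ≥ 70: 72 ≥ 70 is true
  department = finance: finance == finance is true
  NOT MFA completed: no → true
  NOT source IP on allow-list: yes → false
  account age = 3101 days: 2475 == 3101 is false
  clearance level ≥ 4: 5 ≥ 4 is true
  request hour (0-23) ≥ 23: 8 ≥ 23 is false
  request region = ap-south: sa-east == ap-south is false
  on corporate VPN: yes → true
  role = admin: editor == admin is false
  account age > 3524 days: 2475 > 3524 is false
  request region ∈ {eu-west, sa-east}: sa-east is in the set → true
  resource owner approved: no → false
  NOT device is managed: no → true
  role ∈ {auditor, editor, owner, viewer}: editor is in the set → true
  source IP on allow-list: yes → true
  account age > 2981 days: 2475 > 2981 is false
  device is managed: no → false
Combine:
[1.3] NOT true = false
[1] true AND true AND false = false
[2.3] NOT true = false
[2] false AND false AND false = false
[3] false AND false = false
[4] true AND false AND false = false
[5.1] NOT true = false
[5.2] NOT false = true
[5] false AND true AND true = false
[6.1] NOT true = false
[6.3] NOT false = true
[6] false AND true AND true = false
[7] false AND true = false
[root] false OR false OR false OR false OR false OR false OR false = false
Overall: false → denied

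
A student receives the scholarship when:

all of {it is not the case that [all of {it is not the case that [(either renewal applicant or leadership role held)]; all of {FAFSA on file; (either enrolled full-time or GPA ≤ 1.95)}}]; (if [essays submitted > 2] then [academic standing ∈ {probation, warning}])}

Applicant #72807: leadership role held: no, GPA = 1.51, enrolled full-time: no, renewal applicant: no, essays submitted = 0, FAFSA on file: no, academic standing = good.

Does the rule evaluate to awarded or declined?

Awarded

Atomic conditions:
  renewal applicant: no → false
  leadership role held: no → false
  FAFSA on file: no → false
  enrolled full-time: no → false
  GPA ≤ 1.95: 1.51 ≤ 1.95 is true
  essays submitted > 2: 0 > 2 is false
  academic standing ∈ {probation, warning}: good is not in the set → false
Combine:
[1.1.1.1] false OR false = false
[1.1.1] NOT false = true
[1.1.2.2] false OR true = true
[1.1.2] false AND true = false
[1.1] true AND false = false
[1] NOT false = true
[2] false → false (antecedent false ⇒ implication holds) = true
[root] true AND true = true
Overall: true → awarded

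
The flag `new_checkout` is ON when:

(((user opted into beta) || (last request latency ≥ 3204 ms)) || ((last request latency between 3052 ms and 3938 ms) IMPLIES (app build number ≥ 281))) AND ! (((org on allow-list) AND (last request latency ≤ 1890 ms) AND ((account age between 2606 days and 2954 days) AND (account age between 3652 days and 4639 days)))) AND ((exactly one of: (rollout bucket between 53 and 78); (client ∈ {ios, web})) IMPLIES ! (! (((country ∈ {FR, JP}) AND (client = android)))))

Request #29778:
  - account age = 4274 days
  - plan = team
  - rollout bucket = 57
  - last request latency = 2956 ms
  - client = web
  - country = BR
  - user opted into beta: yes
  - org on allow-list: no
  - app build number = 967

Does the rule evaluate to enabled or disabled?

Enabled

Atomic conditions:
  user opted into beta: yes → true
  last request latency ≥ 3204 ms: 2956 ≥ 3204 is false
  last request latency between 3052 ms and 3938 ms: 2956 in [3052, 3938] is false
  app build number ≥ 281: 967 ≥ 281 is true
  org on allow-list: no → false
  last request latency ≤ 1890 ms: 2956 ≤ 1890 is false
  account age between 2606 days and 2954 days: 4274 in [2606, 2954] is false
  account age between 3652 days and 4639 days: 4274 in [3652, 4639] is true
  rollout bucket between 53 and 78: 57 in [53, 78] is true
  client ∈ {ios, web}: web is in the set → true
  country ∈ {FR, JP}: BR is not in the set → false
  client = android: web == android is false
Combine:
[1.1] true OR false = true
[1.2] false → true (antecedent false ⇒ implication holds) = true
[1] true OR true = true
[2.1.3] false AND true = false
[2.1] false AND false AND false = false
[2] NOT false = true
[3.1] exactly-one(true, true) = false
[3.2.1.1] false AND false = false
[3.2.1] NOT false = true
[3.2] NOT true = false
[3] false → false (antecedent false ⇒ implication holds) = true
[root] true AND true AND true = true
Overall: true → enabled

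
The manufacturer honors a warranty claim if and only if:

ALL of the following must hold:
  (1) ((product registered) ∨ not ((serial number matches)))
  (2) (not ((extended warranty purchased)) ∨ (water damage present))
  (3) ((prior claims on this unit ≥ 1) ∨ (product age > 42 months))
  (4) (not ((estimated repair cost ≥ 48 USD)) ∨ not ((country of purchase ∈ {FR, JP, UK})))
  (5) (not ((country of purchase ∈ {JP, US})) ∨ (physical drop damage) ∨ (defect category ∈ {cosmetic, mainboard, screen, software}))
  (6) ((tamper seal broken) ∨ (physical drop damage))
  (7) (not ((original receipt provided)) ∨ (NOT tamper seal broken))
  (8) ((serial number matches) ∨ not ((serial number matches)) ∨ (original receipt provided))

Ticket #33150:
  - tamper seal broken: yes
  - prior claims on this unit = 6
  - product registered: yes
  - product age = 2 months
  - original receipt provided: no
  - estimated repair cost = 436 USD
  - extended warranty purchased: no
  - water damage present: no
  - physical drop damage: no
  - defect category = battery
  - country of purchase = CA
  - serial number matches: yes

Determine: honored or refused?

Atomic conditions:
  product registered: yes → true
  serial number matches: yes → true
  extended warranty purchased: no → false
  water damage present: no → false
  prior claims on this unit ≥ 1: 6 ≥ 1 is true
  product age > 42 months: 2 > 42 is false
  estimated repair cost ≥ 48 USD: 436 ≥ 48 is true
  country of purchase ∈ {FR, JP, UK}: CA is not in the set → false
  country of purchase ∈ {JP, US}: CA is not in the set → false
  physical drop damage: no → false
  defect category ∈ {cosmetic, mainboard, screen, software}: battery is not in the set → false
  tamper seal broken: yes → true
  original receipt provided: no → false
  NOT tamper seal broken: yes → false
Combine:
[1.2] NOT true = false
[1] true OR false = true
[2.1] NOT false = true
[2] true OR false = true
[3] true OR false = true
[4.1] NOT true = false
[4.2] NOT false = true
[4] false OR true = true
[5.1] NOT false = true
[5] true OR false OR false = true
[6] true OR false = true
[7.1] NOT false = true
[7] true OR false = true
[8.2] NOT true = false
[8] true OR false OR false = true
[root] true AND true AND true AND true AND true AND true AND true AND true = true
Overall: true → honored

Honored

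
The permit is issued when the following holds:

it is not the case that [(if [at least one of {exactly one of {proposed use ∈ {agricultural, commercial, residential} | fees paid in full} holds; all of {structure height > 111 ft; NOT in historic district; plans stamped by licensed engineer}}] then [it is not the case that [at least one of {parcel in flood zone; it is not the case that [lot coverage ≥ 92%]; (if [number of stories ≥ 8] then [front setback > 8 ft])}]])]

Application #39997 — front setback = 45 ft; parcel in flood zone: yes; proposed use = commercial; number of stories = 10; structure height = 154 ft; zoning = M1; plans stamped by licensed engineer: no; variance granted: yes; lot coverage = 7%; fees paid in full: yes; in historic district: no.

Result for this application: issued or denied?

Denied

Atomic conditions:
  proposed use ∈ {agricultural, commercial, residential}: commercial is in the set → true
  fees paid in full: yes → true
  structure height > 111 ft: 154 > 111 is true
  NOT in historic district: no → true
  plans stamped by licensed engineer: no → false
  parcel in flood zone: yes → true
  lot coverage ≥ 92%: 7 ≥ 92 is false
  number of stories ≥ 8: 10 ≥ 8 is true
  front setback > 8 ft: 45 > 8 is true
Combine:
[1.1.1] exactly-one(true, true) = false
[1.1.2] true AND true AND false = false
[1.1] false OR false = false
[1.2.1.2] NOT false = true
[1.2.1.3] true → true = true
[1.2.1] true OR true OR true = true
[1.2] NOT true = false
[1] false → false (antecedent false ⇒ implication holds) = true
[root] NOT true = false
Overall: false → denied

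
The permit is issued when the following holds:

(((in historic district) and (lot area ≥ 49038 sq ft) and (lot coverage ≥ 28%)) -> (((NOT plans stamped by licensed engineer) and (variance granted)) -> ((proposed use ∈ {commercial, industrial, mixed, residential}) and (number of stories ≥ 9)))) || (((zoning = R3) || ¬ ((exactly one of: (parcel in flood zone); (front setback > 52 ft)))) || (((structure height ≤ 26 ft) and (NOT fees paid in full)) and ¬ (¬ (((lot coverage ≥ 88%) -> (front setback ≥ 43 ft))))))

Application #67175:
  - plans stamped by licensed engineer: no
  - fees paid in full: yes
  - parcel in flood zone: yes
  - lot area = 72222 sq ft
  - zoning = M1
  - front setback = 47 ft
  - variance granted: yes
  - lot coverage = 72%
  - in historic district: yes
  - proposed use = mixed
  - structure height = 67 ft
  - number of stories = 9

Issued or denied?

Atomic conditions:
  in historic district: yes → true
  lot area ≥ 49038 sq ft: 72222 ≥ 49038 is true
  lot coverage ≥ 28%: 72 ≥ 28 is true
  NOT plans stamped by licensed engineer: no → true
  variance granted: yes → true
  proposed use ∈ {commercial, industrial, mixed, residential}: mixed is in the set → true
  number of stories ≥ 9: 9 ≥ 9 is true
  zoning = R3: M1 == R3 is false
  parcel in flood zone: yes → true
  front setback > 52 ft: 47 > 52 is false
  structure height ≤ 26 ft: 67 ≤ 26 is false
  NOT fees paid in full: yes → false
  lot coverage ≥ 88%: 72 ≥ 88 is false
  front setback ≥ 43 ft: 47 ≥ 43 is true
Combine:
[1.1] true AND true AND true = true
[1.2.1] true AND true = true
[1.2.2] true AND true = true
[1.2] true → true = true
[1] true → true = true
[2.1.2.1] exactly-one(true, false) = true
[2.1.2] NOT true = false
[2.1] false OR false = false
[2.2.1] false AND false = false
[2.2.2.1.1] false → true (antecedent false ⇒ implication holds) = true
[2.2.2.1] NOT true = false
[2.2.2] NOT false = true
[2.2] false AND true = false
[2] false OR false = false
[root] true OR false = true
Overall: true → issued

Issued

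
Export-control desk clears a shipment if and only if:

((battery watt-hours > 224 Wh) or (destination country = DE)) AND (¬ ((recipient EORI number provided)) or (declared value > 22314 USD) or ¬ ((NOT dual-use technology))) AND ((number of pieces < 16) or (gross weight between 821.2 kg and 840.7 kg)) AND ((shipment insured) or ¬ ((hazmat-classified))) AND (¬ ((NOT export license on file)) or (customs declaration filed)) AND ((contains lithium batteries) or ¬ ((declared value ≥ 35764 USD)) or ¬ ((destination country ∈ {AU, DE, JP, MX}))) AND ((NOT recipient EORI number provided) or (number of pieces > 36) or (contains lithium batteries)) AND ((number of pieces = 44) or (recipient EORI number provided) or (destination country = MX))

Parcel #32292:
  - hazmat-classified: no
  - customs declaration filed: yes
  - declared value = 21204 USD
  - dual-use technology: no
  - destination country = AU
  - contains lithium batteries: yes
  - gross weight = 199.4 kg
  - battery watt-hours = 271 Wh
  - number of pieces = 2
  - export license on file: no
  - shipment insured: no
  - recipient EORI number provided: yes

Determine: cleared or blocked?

Blocked

Atomic conditions:
  battery watt-hours > 224 Wh: 271 > 224 is true
  destination country = DE: AU == DE is false
  recipient EORI number provided: yes → true
  declared value > 22314 USD: 21204 > 22314 is false
  NOT dual-use technology: no → true
  number of pieces < 16: 2 < 16 is true
  gross weight between 821.2 kg and 840.7 kg: 199.4 in [821.2, 840.7] is false
  shipment insured: no → false
  hazmat-classified: no → false
  NOT export license on file: no → true
  customs declaration filed: yes → true
  contains lithium batteries: yes → true
  declared value ≥ 35764 USD: 21204 ≥ 35764 is false
  destination country ∈ {AU, DE, JP, MX}: AU is in the set → true
  NOT recipient EORI number provided: yes → false
  number of pieces > 36: 2 > 36 is false
  number of pieces = 44: 2 == 44 is false
  destination country = MX: AU == MX is false
Combine:
[1] true OR false = true
[2.1] NOT true = false
[2.3] NOT true = false
[2] false OR false OR false = false
[3] true OR false = true
[4.2] NOT false = true
[4] false OR true = true
[5.1] NOT true = false
[5] false OR true = true
[6.2] NOT false = true
[6.3] NOT true = false
[6] true OR true OR false = true
[7] false OR false OR true = true
[8] false OR true OR false = true
[root] true AND false AND true AND true AND true AND true AND true AND true = false
Overall: false → blocked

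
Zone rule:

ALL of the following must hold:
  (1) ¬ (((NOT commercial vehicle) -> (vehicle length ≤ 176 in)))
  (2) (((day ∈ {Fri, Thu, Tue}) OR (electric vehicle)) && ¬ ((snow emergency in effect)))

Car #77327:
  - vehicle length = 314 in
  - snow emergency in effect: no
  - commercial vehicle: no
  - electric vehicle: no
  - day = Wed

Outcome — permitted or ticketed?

Atomic conditions:
  NOT commercial vehicle: no → true
  vehicle length ≤ 176 in: 314 ≤ 176 is false
  day ∈ {Fri, Thu, Tue}: Wed is not in the set → false
  electric vehicle: no → false
  snow emergency in effect: no → false
Combine:
[1.1] true → false = false
[1] NOT false = true
[2.1] false OR false = false
[2.2] NOT false = true
[2] false AND true = false
[root] true AND false = false
Overall: false → ticketed

Ticketed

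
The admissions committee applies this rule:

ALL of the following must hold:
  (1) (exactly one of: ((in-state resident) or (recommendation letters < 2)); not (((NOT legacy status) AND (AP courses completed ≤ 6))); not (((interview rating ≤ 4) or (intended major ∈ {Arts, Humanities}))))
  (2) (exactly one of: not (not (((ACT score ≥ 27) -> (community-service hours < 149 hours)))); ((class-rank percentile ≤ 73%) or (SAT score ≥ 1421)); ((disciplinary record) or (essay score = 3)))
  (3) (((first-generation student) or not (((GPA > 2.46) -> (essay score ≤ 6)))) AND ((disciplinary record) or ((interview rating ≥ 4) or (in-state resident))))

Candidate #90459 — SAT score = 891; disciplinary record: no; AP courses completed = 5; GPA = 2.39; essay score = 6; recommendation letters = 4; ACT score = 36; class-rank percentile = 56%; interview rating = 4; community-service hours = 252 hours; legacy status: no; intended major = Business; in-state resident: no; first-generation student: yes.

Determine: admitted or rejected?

Rejected

Atomic conditions:
  in-state resident: no → false
  recommendation letters < 2: 4 < 2 is false
  NOT legacy status: no → true
  AP courses completed ≤ 6: 5 ≤ 6 is true
  interview rating ≤ 4: 4 ≤ 4 is true
  intended major ∈ {Arts, Humanities}: Business is not in the set → false
  ACT score ≥ 27: 36 ≥ 27 is true
  community-service hours < 149 hours: 252 < 149 is false
  class-rank percentile ≤ 73%: 56 ≤ 73 is true
  SAT score ≥ 1421: 891 ≥ 1421 is false
  disciplinary record: no → false
  essay score = 3: 6 == 3 is false
  first-generation student: yes → true
  GPA > 2.46: 2.39 > 2.46 is false
  essay score ≤ 6: 6 ≤ 6 is true
  interview rating ≥ 4: 4 ≥ 4 is true
Combine:
[1.1] false OR false = false
[1.2.1] true AND true = true
[1.2] NOT true = false
[1.3.1] true OR false = true
[1.3] NOT true = false
[1] exactly-one(false, false, false) = false
[2.1.1.1] true → false = false
[2.1.1] NOT false = true
[2.1] NOT true = false
[2.2] true OR false = true
[2.3] false OR false = false
[2] exactly-one(false, true, false) = true
[3.1.2.1] false → true (antecedent false ⇒ implication holds) = true
[3.1.2] NOT true = false
[3.1] true OR false = true
[3.2.2] true OR false = true
[3.2] false OR true = true
[3] true AND true = true
[root] false AND true AND true = false
Overall: false → rejected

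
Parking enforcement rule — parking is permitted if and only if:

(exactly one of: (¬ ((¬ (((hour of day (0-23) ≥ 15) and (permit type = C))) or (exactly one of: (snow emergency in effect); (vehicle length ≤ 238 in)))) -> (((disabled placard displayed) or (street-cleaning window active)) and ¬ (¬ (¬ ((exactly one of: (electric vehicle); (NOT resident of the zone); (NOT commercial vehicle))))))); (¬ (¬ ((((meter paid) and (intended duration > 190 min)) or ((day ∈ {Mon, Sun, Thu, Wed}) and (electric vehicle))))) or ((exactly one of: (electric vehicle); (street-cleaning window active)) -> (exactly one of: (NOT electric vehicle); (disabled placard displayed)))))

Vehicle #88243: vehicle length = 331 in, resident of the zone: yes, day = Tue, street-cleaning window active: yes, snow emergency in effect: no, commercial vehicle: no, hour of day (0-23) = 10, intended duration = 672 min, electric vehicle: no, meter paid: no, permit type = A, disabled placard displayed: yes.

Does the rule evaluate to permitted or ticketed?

Atomic conditions:
  hour of day (0-23) ≥ 15: 10 ≥ 15 is false
  permit type = C: A == C is false
  snow emergency in effect: no → false
  vehicle length ≤ 238 in: 331 ≤ 238 is false
  disabled placard displayed: yes → true
  street-cleaning window active: yes → true
  electric vehicle: no → false
  NOT resident of the zone: yes → false
  NOT commercial vehicle: no → true
  meter paid: no → false
  intended duration > 190 min: 672 > 190 is true
  day ∈ {Mon, Sun, Thu, Wed}: Tue is not in the set → false
  NOT electric vehicle: no → true
Combine:
[1.1.1.1.1] false AND false = false
[1.1.1.1] NOT false = true
[1.1.1.2] exactly-one(false, false) = false
[1.1.1] true OR false = true
[1.1] NOT true = false
[1.2.1] true OR true = true
[1.2.2.1.1.1] exactly-one(false, false, true) = true
[1.2.2.1.1] NOT true = false
[1.2.2.1] NOT false = true
[1.2.2] NOT true = false
[1.2] true AND false = false
[1] false → false (antecedent false ⇒ implication holds) = true
[2.1.1.1.1] false AND true = false
[2.1.1.1.2] false AND false = false
[2.1.1.1] false OR false = false
[2.1.1] NOT false = true
[2.1] NOT true = false
[2.2.1] exactly-one(false, true) = true
[2.2.2] exactly-one(true, true) = false
[2.2] true → false = false
[2] false OR false = false
[root] exactly-one(true, false) = true
Overall: true → permitted

Permitted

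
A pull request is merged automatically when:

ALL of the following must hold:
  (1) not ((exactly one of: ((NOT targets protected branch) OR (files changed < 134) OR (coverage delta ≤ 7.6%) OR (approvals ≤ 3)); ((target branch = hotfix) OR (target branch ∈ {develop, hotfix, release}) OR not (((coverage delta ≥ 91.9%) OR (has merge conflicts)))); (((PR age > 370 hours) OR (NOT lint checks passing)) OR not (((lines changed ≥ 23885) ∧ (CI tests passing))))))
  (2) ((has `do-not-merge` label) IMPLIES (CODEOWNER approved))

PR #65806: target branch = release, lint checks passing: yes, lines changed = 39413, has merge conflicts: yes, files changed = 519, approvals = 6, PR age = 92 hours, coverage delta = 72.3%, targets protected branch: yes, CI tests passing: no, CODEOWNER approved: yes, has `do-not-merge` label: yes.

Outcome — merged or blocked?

Atomic conditions:
  NOT targets protected branch: yes → false
  files changed < 134: 519 < 134 is false
  coverage delta ≤ 7.6%: 72.3 ≤ 7.6 is false
  approvals ≤ 3: 6 ≤ 3 is false
  target branch = hotfix: release == hotfix is false
  target branch ∈ {develop, hotfix, release}: release is in the set → true
  coverage delta ≥ 91.9%: 72.3 ≥ 91.9 is false
  has merge conflicts: yes → true
  PR age > 370 hours: 92 > 370 is false
  NOT lint checks passing: yes → false
  lines changed ≥ 23885: 39413 ≥ 23885 is true
  CI tests passing: no → false
  has `do-not-merge` label: yes → true
  CODEOWNER approved: yes → true
Combine:
[1.1.1] false OR false OR false OR false = false
[1.1.2.3.1] false OR true = true
[1.1.2.3] NOT true = false
[1.1.2] false OR true OR false = true
[1.1.3.1] false OR false = false
[1.1.3.2.1] true AND false = false
[1.1.3.2] NOT false = true
[1.1.3] false OR true = true
[1.1] exactly-one(false, true, true) = false
[1] NOT false = true
[2] true → true = true
[root] true AND true = true
Overall: true → merged

Merged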